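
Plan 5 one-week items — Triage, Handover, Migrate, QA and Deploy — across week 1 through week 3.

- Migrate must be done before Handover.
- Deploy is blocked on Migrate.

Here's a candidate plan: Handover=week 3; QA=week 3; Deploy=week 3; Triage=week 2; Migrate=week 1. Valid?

Valid

Migrate must be done before Handover — holds.
Deploy is blocked on Migrate — holds.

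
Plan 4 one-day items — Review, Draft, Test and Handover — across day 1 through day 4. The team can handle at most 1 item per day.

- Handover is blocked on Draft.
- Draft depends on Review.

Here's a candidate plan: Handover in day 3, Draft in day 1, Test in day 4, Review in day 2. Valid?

Handover is blocked on Draft — holds.
Draft depends on Review — violated.
The team can handle at most 1 item per day — holds.

Invalid. Draft depends on Review.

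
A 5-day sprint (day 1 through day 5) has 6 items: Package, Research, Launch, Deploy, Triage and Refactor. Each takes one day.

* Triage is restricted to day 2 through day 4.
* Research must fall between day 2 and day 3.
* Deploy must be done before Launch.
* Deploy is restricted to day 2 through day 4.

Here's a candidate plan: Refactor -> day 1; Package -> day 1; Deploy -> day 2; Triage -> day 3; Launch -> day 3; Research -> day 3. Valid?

Deploy must be done before Launch — holds.
Deploy is restricted to day 2 through day 4 — holds.
Research must fall between day 2 and day 3 — holds.
Triage is restricted to day 2 through day 4 — holds.

Yes, all constraints hold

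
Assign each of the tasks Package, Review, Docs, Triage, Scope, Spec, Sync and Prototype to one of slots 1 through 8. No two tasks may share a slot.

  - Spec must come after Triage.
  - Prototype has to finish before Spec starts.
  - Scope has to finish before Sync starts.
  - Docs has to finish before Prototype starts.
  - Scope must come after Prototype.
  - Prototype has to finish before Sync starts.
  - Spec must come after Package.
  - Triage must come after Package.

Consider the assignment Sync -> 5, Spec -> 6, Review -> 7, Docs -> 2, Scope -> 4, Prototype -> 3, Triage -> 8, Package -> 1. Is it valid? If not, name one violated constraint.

Prototype has to finish before Spec starts — holds.
Prototype has to finish before Sync starts — holds.
No two tasks may share a slot — holds.
Spec must come after Triage — violated.
Scope has to finish before Sync starts — holds.
Spec must come after Package — holds.
Triage must come after Package — holds.
Docs has to finish before Prototype starts — holds.
Scope must come after Prototype — holds.

No — it violates: Spec must come after Triage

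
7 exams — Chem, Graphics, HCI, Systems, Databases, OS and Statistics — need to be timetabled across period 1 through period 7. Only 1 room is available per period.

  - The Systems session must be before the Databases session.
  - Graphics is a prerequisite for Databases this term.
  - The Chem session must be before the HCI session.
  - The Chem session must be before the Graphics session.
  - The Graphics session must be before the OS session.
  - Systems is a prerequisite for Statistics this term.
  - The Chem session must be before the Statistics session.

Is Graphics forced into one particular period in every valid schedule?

No

Graphics can be period 2 (e.g. Chem=period 1, Databases=period 4, Systems=period 3, Statistics=period 5, Graphics=period 2, HCI=period 6, OS=period 7) or period 3 (e.g. HCI in period 6; Graphics in period 3; Statistics in period 5; Systems in period 2; OS in period 7; Databases in period 4; Chem in period 1).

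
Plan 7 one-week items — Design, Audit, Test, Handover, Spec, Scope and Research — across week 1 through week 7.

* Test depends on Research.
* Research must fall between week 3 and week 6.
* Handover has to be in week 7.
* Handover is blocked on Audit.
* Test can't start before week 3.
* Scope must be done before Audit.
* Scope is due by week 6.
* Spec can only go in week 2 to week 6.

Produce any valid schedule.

Research -> week 3; Handover -> week 7; Test -> week 4; Audit -> week 2; Scope -> week 1; Spec -> week 2; Design -> week 1

Checking: Research(week 3) before Test(week 4); Scope(week 1) before Audit(week 2); Audit(week 2) before Handover(week 7); Scope=week 1 in [week 1,week 6]; Handover=week 7 in [week 7,week 7]; Research=week 3 in [week 3,week 6]; Spec=week 2 in [week 2,week 6]; Test=week 4 in [week 3,week 7].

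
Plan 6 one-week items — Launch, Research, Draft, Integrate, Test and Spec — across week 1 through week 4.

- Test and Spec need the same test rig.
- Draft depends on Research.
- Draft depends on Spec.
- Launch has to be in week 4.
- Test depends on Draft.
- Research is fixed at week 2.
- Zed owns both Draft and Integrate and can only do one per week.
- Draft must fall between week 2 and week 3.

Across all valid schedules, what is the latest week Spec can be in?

Downstream work caps Spec at week 2.
Spec at week 2 is achievable: Research=week 2; Draft=week 3; Test=week 4; Launch=week 4; Integrate=week 1; Spec=week 2.

week 2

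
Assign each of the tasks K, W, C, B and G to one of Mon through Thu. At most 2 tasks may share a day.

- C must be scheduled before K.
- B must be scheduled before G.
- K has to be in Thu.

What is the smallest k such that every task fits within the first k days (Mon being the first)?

The precedence chain requires at least 2 distinct days.
With at most 2 per day and 5 tasks, at least 3 days are needed.
K can't be placed before Thu — that is day 4 counting from Mon — so the schedule must run through at least 4 days.
4 works (last occupied day: Thu): for example K=Thu; G=Tue; C=Mon; W=Tue; B=Mon.

4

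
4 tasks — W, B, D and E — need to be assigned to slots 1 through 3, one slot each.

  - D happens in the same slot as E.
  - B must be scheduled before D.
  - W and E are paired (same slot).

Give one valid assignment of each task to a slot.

D in 2, B in 1, E in 2, W in 2

Checking: B(1) before D(2); D = E = 2; W = E = 2.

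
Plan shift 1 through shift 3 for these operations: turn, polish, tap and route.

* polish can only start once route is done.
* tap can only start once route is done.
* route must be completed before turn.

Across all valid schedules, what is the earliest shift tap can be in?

Precedence pushes tap to at least shift 2.
tap at shift 2 is achievable: polish=shift 2, route=shift 1, turn=shift 2, tap=shift 2.

shift 2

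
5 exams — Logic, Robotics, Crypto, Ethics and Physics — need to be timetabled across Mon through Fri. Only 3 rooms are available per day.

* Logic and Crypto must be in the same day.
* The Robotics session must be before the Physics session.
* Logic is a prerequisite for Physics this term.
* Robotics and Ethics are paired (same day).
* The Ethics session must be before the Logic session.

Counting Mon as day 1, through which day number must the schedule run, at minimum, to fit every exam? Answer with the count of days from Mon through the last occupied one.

3

The precedence chain requires at least 3 distinct days.
With at most 3 per day and 5 exams, at least 2 days are needed.
3 works (last occupied day: Wed): for example Robotics in Mon, Ethics in Mon, Physics in Wed, Logic in Tue, Crypto in Tue.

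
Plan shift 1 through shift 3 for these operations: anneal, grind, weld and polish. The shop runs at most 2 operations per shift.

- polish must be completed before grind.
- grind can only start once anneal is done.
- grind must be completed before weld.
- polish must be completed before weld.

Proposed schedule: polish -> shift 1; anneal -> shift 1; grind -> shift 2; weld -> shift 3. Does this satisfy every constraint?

polish must be completed before grind — holds.
grind must be completed before weld — holds.
The shop runs at most 2 operations per shift — holds.
polish must be completed before weld — holds.
grind can only start once anneal is done — holds.

Yes, all constraints hold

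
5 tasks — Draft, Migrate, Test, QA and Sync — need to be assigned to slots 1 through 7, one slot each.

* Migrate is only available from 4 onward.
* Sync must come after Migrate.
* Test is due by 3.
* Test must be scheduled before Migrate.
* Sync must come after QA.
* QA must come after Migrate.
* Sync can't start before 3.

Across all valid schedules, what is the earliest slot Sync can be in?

6

Sync is available from 3; precedence pushes Sync to at least 6.
Sync at 6 is achievable: Draft in 1; Test in 1; QA in 5; Migrate in 4; Sync in 6.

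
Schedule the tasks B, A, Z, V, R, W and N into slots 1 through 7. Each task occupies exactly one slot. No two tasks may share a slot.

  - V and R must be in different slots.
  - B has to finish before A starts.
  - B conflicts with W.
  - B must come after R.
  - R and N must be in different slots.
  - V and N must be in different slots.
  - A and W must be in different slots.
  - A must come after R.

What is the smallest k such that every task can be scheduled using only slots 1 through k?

7 slots

The precedence chain requires at least 3 distinct slots.
With at most 1 per slot and 7 tasks, at least 7 slots are needed.
7 works (last occupied slot: 7): for example B in 2; Z in 4; A in 3; N in 7; W in 6; V in 5; R in 1.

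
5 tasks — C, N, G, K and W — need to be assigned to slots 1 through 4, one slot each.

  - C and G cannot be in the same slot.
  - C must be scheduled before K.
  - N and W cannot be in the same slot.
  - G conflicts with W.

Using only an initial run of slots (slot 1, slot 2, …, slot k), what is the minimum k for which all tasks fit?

The precedence chain requires at least 2 distinct slots.
2 works (last occupied slot: 2): for example G=2; N=2; K=2; C=1; W=1.

2 slots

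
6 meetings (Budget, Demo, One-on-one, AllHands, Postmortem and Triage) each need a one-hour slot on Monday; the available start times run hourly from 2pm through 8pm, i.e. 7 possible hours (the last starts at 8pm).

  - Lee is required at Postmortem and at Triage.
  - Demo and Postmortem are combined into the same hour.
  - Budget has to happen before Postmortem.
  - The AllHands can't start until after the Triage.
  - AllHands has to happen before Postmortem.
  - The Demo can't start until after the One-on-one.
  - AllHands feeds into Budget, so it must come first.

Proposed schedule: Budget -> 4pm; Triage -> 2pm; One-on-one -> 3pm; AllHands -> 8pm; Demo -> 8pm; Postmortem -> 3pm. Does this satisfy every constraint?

No — it violates: AllHands has to happen before Postmortem

AllHands has to happen before Postmortem — violated.
The AllHands can't start until after the Triage — holds.
Demo and Postmortem are combined into the same hour — violated.
AllHands feeds into Budget, so it must come first — violated.
Lee is required at Postmortem and at Triage — holds.
The Demo can't start until after the One-on-one — holds.
Budget has to happen before Postmortem — violated.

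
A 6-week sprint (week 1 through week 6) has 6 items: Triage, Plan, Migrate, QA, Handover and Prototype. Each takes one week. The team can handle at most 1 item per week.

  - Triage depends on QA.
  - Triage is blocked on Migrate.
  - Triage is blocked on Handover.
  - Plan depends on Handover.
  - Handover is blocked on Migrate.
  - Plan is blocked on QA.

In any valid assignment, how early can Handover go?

week 2

Precedence pushes Handover to at least week 2; downstream work caps Handover at week 5.
Handover at week 2 is achievable: Handover=week 2, Plan=week 5, Migrate=week 1, Prototype=week 6, Triage=week 4, QA=week 3.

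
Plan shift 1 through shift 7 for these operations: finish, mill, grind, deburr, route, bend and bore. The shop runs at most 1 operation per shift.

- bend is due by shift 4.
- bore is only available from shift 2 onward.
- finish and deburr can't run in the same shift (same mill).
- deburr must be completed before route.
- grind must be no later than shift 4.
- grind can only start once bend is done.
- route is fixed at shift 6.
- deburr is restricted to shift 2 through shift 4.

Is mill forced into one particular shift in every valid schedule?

No

mill can be shift 1 (e.g. grind=shift 4; bore=shift 5; bend=shift 3; route=shift 6; finish=shift 7; deburr=shift 2; mill=shift 1) or shift 2 (e.g. bend -> shift 1; grind -> shift 4; deburr -> shift 3; finish -> shift 7; mill -> shift 2; route -> shift 6; bore -> shift 5).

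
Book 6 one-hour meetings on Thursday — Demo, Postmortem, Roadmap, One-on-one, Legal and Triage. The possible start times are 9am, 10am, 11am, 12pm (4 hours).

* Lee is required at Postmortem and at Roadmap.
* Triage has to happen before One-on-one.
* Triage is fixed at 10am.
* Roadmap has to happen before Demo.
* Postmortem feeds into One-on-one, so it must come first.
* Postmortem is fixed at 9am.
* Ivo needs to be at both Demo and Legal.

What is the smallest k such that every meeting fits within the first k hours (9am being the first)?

3

The precedence chain requires at least 2 distinct hours.
Propagating the time windows through the other constraints, One-on-one can't land before 11am — that is hour 3 counting from 9am — so the schedule must run through at least 3 hours.
3 works (last occupied hour: 11am): for example Triage in 10am, Legal in 9am, Roadmap in 10am, One-on-one in 11am, Demo in 11am, Postmortem in 9am.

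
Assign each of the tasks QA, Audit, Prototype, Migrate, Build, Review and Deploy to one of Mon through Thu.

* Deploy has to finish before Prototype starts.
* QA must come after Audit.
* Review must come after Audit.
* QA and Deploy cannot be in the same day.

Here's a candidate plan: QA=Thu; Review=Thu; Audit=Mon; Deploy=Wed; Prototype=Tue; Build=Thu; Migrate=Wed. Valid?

No. Deploy has to finish before Prototype starts is not satisfied.

QA and Deploy cannot be in the same day — holds.
Deploy has to finish before Prototype starts — violated.
Review must come after Audit — holds.
QA must come after Audit — holds.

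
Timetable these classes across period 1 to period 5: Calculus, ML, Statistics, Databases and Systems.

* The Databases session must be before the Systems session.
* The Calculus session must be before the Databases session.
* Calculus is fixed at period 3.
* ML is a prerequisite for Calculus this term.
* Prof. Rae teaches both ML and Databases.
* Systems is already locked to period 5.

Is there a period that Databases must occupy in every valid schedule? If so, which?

period 4

Calculus is fixed at period 3 and must come before Databases, so Databases is at least period 4.
Systems is fixed at period 5 and must come after Databases, so Databases is at most period 4.
So Databases must be period 4.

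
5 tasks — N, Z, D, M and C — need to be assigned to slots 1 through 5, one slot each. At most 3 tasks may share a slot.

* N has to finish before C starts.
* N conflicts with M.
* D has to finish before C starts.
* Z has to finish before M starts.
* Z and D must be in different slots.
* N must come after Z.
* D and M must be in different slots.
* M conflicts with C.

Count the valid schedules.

Splitting on N: it can be 2 (9), 3 (11), 4 (6). Listing each branch's schedules as (Z, D, M, C):
N=2: (1,2,3,4) (1,2,3,5) (1,2,4,3) (1,2,4,5) (1,2,5,3) (1,2,5,4) (1,3,4,5) (1,3,5,4) (1,4,3,5) — 9.
N=3: (1,2,4,5) (1,2,5,4) (1,3,2,4) (1,3,2,5) (1,3,4,5) (1,3,5,4) (1,4,2,5) (2,1,4,5) (2,1,5,4) (2,3,4,5) (2,3,5,4) — 11.
N=4: (1,2,3,5) (1,3,2,5) (1,4,2,5) (1,4,3,5) (2,1,3,5) (2,4,3,5) — 6.
Summing: 9 + 11 + 6 = 26.

26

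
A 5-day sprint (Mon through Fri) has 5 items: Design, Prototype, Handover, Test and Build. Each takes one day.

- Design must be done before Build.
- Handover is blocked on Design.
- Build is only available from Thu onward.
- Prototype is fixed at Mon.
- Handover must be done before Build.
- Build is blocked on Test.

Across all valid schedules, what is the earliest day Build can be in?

Build is available from Thu.
Build at Thu is achievable: Test -> Mon, Prototype -> Mon, Build -> Thu, Handover -> Tue, Design -> Mon.

Thu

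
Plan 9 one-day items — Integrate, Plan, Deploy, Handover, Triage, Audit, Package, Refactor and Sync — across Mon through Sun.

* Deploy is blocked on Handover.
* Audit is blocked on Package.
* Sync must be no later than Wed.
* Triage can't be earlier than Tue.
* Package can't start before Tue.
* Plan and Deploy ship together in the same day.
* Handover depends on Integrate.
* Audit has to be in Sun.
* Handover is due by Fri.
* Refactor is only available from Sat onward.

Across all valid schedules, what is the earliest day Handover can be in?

Precedence pushes Handover to at least Tue; Handover's own window allows nothing later than Fri.
Handover at Tue is achievable: Triage -> Tue, Integrate -> Mon, Refactor -> Sat, Package -> Tue, Audit -> Sun, Handover -> Tue, Deploy -> Wed, Sync -> Mon, Plan -> Wed.

Tue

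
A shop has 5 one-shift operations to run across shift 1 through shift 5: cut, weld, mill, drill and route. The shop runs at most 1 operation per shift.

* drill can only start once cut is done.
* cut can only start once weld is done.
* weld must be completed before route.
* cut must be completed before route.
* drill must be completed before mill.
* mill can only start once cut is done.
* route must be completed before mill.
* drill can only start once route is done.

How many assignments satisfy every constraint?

1

Enumerating: weld=shift 1; cut=shift 2; route=shift 3; drill=shift 4; mill=shift 5.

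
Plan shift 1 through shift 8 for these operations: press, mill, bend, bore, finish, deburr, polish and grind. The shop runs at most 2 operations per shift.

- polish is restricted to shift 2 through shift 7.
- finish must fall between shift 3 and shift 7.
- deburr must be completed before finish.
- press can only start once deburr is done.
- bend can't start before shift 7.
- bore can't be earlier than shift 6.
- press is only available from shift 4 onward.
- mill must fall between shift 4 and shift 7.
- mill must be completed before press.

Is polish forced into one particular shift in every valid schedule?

No

polish can be shift 2 (e.g. press=shift 5, bend=shift 7, finish=shift 3, deburr=shift 1, bore=shift 6, grind=shift 1, mill=shift 4, polish=shift 2) or shift 3 (e.g. mill=shift 4, press=shift 5, finish=shift 3, polish=shift 3, bend=shift 7, grind=shift 1, deburr=shift 1, bore=shift 6).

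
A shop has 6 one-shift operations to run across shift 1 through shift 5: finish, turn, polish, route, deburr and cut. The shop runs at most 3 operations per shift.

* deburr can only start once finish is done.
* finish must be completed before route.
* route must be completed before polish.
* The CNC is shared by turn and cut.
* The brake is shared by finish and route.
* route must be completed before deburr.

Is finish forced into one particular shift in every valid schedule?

No

finish can be shift 1 (e.g. deburr in shift 3, polish in shift 3, cut in shift 2, route in shift 2, finish in shift 1, turn in shift 1) or shift 2 (e.g. cut=shift 2; finish=shift 2; polish=shift 4; turn=shift 1; route=shift 3; deburr=shift 4).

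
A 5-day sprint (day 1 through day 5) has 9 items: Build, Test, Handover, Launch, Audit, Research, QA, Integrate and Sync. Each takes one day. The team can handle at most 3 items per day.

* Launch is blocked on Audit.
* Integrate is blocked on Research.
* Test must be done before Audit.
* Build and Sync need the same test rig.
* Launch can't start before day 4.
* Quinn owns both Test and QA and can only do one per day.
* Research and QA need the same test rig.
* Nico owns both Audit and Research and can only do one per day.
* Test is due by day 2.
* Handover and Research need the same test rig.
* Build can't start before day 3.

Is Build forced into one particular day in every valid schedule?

No

Build can be day 3 (e.g. Sync -> day 1; QA -> day 3; Test -> day 1; Research -> day 1; Integrate -> day 2; Handover -> day 2; Launch -> day 4; Build -> day 3; Audit -> day 2) or day 4 (e.g. Audit -> day 2, Sync -> day 1, QA -> day 3, Build -> day 4, Test -> day 1, Launch -> day 4, Research -> day 1, Integrate -> day 2, Handover -> day 2).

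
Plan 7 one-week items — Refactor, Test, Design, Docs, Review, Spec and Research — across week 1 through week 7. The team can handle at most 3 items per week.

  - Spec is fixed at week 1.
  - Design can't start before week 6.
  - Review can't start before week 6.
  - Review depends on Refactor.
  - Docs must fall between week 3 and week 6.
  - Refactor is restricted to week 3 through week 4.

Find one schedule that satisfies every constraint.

Spec=week 1; Refactor=week 3; Research=week 1; Test=week 1; Docs=week 3; Review=week 6; Design=week 6

Checking: Refactor(week 3) before Review(week 6); Refactor=week 3 in [week 3,week 4]; Spec=week 1 in [week 1,week 1]; Review=week 6 in [week 6,week 7]; Design=week 6 in [week 6,week 7]; Docs=week 3 in [week 3,week 6]; max 3 per week (cap 3).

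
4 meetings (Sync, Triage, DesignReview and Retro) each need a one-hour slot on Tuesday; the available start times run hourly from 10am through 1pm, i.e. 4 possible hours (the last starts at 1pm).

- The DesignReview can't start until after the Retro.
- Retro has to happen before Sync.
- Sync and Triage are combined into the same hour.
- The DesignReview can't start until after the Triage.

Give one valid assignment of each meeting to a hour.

DesignReview in 12pm; Sync in 11am; Retro in 10am; Triage in 11am

Checking: Retro(10am) before Sync(11am); Triage(11am) before DesignReview(12pm); Retro(10am) before DesignReview(12pm); Sync = Triage = 11am.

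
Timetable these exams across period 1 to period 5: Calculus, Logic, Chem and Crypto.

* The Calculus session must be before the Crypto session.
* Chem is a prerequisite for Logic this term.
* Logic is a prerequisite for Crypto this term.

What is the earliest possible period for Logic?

period 2

Precedence pushes Logic to at least period 2; downstream work caps Logic at period 4.
Logic at period 2 is achievable: Logic -> period 2; Crypto -> period 3; Chem -> period 1; Calculus -> period 1.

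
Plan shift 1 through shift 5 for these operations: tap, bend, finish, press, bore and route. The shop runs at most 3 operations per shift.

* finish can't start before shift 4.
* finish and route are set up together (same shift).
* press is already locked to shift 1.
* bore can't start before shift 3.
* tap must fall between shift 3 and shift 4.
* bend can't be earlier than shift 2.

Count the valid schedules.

39

Splitting on tap: it can be shift 3 (22), shift 4 (17). Listing each branch's schedules as (bend, finish, press, bore, route) by shift number:
tap=shift 3: (2,4,1,3,4) (2,4,1,4,4) (2,4,1,5,4) (2,5,1,3,5) (2,5,1,4,5) (2,5,1,5,5) (3,4,1,3,4) (3,4,1,4,4) (3,4,1,5,4) (3,5,1,3,5) (3,5,1,4,5) (3,5,1,5,5) (4,4,1,3,4) (4,4,1,5,4) (4,5,1,3,5) (4,5,1,4,5) (4,5,1,5,5) (5,4,1,3,4) (5,4,1,4,4) (5,4,1,5,4) (5,5,1,3,5) (5,5,1,4,5) — 22.
tap=shift 4: (2,4,1,3,4) (2,4,1,5,4) (2,5,1,3,5) (2,5,1,4,5) (2,5,1,5,5) (3,4,1,3,4) (3,4,1,5,4) (3,5,1,3,5) (3,5,1,4,5) (3,5,1,5,5) (4,5,1,3,5) (4,5,1,4,5) (4,5,1,5,5) (5,4,1,3,4) (5,4,1,5,4) (5,5,1,3,5) (5,5,1,4,5) — 17.
Summing: 22 + 17 = 39.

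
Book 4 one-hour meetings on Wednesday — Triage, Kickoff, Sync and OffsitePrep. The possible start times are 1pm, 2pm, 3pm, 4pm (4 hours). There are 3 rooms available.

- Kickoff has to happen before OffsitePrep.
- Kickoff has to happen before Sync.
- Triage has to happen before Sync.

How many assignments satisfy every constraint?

31

Splitting on Triage: it can be 1pm (14), 2pm (11), 3pm (6). Listing each branch's schedules as (Kickoff, Sync, OffsitePrep):
Triage=1pm: (1pm,2pm,2pm) (1pm,2pm,3pm) (1pm,2pm,4pm) (1pm,3pm,2pm) (1pm,3pm,3pm) (1pm,3pm,4pm) (1pm,4pm,2pm) (1pm,4pm,3pm) (1pm,4pm,4pm) (2pm,3pm,3pm) (2pm,3pm,4pm) (2pm,4pm,3pm) (2pm,4pm,4pm) (3pm,4pm,4pm) — 14.
Triage=2pm: (1pm,3pm,2pm) (1pm,3pm,3pm) (1pm,3pm,4pm) (1pm,4pm,2pm) (1pm,4pm,3pm) (1pm,4pm,4pm) (2pm,3pm,3pm) (2pm,3pm,4pm) (2pm,4pm,3pm) (2pm,4pm,4pm) (3pm,4pm,4pm) — 11.
Triage=3pm: (1pm,4pm,2pm) (1pm,4pm,3pm) (1pm,4pm,4pm) (2pm,4pm,3pm) (2pm,4pm,4pm) (3pm,4pm,4pm) — 6.
Summing: 14 + 11 + 6 = 31.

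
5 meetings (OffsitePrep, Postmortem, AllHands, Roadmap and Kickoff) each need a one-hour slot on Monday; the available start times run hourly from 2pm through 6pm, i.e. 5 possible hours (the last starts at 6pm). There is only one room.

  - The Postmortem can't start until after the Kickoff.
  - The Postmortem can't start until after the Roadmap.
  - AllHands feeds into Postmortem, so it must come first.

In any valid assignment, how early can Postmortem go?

5pm

Precedence pushes Postmortem to at least 3pm.
Postmortem at 5pm is achievable: OffsitePrep=6pm, Postmortem=5pm, Kickoff=4pm, AllHands=2pm, Roadmap=3pm.
Nothing earlier works — the capacity limit rule out every hour before 5pm.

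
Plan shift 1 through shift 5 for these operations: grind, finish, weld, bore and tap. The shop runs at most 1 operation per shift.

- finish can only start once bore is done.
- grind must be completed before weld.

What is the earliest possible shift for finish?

shift 2

Precedence pushes finish to at least shift 2.
finish at shift 2 is achievable: bore in shift 1, finish in shift 2, weld in shift 4, grind in shift 3, tap in shift 5.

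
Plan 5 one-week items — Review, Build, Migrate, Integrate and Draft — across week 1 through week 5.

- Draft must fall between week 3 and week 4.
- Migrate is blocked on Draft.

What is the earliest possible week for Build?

week 1

Build at week 1 is achievable: Build=week 1, Migrate=week 4, Review=week 1, Integrate=week 1, Draft=week 3.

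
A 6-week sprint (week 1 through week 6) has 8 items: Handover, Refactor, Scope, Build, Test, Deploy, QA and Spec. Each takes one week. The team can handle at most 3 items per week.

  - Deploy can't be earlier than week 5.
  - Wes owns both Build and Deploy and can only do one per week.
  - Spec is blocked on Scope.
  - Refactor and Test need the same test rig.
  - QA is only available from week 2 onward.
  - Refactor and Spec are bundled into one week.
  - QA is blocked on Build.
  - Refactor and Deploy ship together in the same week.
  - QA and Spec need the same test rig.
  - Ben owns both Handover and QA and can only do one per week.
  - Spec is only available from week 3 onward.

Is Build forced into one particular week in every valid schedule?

Build can be week 1 (e.g. QA in week 2; Test in week 2; Spec in week 5; Handover in week 1; Deploy in week 5; Scope in week 1; Build in week 1; Refactor in week 5) or week 2 (e.g. Deploy in week 5; Refactor in week 5; Test in week 1; QA in week 3; Scope in week 1; Build in week 2; Handover in week 1; Spec in week 5).

No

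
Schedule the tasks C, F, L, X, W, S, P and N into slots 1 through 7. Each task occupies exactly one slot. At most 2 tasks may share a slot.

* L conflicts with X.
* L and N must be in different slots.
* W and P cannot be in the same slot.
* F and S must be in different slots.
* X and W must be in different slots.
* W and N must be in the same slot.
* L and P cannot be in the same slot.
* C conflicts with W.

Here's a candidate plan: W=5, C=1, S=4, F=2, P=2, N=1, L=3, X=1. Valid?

W and N must be in the same slot — violated.
L conflicts with X — holds.
At most 2 tasks may share a slot — violated.
C conflicts with W — holds.
L and N must be in different slots — holds.
X and W must be in different slots — holds.
L and P cannot be in the same slot — holds.
W and P cannot be in the same slot — holds.
F and S must be in different slots — holds.

No — it violates: At most 2 tasks may share a slot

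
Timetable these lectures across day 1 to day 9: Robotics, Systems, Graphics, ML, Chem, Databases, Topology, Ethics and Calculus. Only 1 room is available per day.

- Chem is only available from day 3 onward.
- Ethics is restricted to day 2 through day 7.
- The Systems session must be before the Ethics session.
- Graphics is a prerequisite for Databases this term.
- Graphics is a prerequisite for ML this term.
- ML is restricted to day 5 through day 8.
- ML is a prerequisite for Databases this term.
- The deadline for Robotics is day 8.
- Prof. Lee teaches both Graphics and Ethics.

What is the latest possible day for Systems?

day 6

Downstream work caps Systems at day 6.
Systems at day 6 is achievable: Databases -> day 8, Calculus -> day 9, Chem -> day 3, Topology -> day 4, Ethics -> day 7, Robotics -> day 1, ML -> day 5, Systems -> day 6, Graphics -> day 2.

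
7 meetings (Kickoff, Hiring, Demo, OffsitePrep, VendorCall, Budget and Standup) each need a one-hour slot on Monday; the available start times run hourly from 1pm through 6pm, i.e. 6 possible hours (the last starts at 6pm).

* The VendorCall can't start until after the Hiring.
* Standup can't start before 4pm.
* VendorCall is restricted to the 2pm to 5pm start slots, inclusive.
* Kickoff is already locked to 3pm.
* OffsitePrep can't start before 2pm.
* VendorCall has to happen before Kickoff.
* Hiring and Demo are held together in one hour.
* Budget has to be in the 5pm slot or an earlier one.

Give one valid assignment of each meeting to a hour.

Hiring in 1pm; Budget in 1pm; Demo in 1pm; Standup in 4pm; VendorCall in 2pm; Kickoff in 3pm; OffsitePrep in 2pm

Checking: Hiring(1pm) before VendorCall(2pm); VendorCall(2pm) before Kickoff(3pm); Hiring = Demo = 1pm; VendorCall=2pm in [2pm,5pm]; OffsitePrep=2pm in [2pm,6pm]; Standup=4pm in [4pm,6pm]; Budget=1pm in [1pm,5pm]; Kickoff=3pm in [3pm,3pm].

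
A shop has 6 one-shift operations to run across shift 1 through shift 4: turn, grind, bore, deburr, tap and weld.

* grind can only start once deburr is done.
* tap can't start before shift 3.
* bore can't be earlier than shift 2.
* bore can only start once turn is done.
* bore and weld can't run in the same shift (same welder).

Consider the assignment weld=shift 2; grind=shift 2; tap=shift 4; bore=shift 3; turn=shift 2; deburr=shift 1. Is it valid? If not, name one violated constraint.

Valid

bore and weld can't run in the same shift (same welder) — holds.
tap can't start before shift 3 — holds.
grind can only start once deburr is done — holds.
bore can't be earlier than shift 2 — holds.
bore can only start once turn is done — holds.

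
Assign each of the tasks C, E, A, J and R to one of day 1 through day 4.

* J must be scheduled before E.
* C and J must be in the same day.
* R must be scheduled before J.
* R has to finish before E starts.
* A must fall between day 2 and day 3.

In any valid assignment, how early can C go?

day 2

C must be in the same day as J, which can't be before day 2, so C is at least day 2; C must be in the same day as J, which can't be after day 3, so C is at most day 3.
C at day 2 is achievable: R -> day 1, A -> day 2, J -> day 2, C -> day 2, E -> day 3.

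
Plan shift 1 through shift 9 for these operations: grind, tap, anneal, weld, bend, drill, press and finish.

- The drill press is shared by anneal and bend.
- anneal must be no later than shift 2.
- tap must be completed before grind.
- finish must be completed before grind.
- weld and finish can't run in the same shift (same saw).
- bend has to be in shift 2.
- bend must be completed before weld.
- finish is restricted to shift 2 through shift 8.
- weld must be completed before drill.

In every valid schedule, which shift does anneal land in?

anneal's window is shift 1–shift 2.
bend is fixed at shift 2, and anneal can't share a shift with bend.
So anneal must be shift 1.

shift 1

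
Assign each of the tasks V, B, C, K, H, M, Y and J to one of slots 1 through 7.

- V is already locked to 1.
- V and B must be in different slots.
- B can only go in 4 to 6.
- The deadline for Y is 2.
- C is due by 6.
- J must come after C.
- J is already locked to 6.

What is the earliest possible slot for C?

1

C's own window allows nothing later than 6; downstream work caps C at 5.
C at 1 is achievable: J -> 6, V -> 1, M -> 1, Y -> 1, H -> 1, K -> 1, B -> 4, C -> 1.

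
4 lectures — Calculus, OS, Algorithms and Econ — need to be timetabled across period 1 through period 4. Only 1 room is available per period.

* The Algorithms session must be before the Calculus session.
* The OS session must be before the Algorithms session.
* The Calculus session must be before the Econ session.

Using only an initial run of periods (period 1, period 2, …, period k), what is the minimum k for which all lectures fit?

4 periods

The precedence chain requires at least 4 distinct periods.
With at most 1 per period and 4 lectures, at least 4 periods are needed.
4 works (last occupied period: period 4): for example Calculus in period 3; Econ in period 4; OS in period 1; Algorithms in period 2.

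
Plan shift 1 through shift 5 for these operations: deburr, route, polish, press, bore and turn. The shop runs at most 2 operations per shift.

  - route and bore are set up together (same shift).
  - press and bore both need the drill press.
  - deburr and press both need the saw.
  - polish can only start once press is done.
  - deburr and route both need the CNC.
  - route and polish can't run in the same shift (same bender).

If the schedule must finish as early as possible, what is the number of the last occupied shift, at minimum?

shift 3

The precedence chain requires at least 2 distinct shifts.
With at most 2 per shift and 6 operations, at least 3 shifts are needed.
3 works (last occupied shift: shift 3): for example turn in shift 1, deburr in shift 2, press in shift 1, bore in shift 3, polish in shift 2, route in shift 3.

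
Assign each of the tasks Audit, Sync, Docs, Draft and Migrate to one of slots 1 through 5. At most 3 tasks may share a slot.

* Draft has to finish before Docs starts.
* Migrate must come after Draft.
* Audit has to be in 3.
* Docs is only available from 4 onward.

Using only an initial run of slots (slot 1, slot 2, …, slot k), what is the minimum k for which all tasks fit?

The precedence chain requires at least 2 distinct slots.
With at most 3 per slot and 5 tasks, at least 2 slots are needed.
Docs can't be placed before 4, so the schedule must run through at least slot 4.
4 works (last occupied slot: 4): for example Audit in 3; Draft in 1; Docs in 4; Migrate in 2; Sync in 1.

4 slots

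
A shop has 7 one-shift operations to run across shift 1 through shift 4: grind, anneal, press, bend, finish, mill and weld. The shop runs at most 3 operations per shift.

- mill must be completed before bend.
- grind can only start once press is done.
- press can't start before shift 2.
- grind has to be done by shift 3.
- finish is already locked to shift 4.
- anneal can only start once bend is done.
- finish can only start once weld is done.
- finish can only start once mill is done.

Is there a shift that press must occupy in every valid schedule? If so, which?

Press is available from shift 2; downstream work caps press at shift 2.
So press is pinned to shift 2.

shift 2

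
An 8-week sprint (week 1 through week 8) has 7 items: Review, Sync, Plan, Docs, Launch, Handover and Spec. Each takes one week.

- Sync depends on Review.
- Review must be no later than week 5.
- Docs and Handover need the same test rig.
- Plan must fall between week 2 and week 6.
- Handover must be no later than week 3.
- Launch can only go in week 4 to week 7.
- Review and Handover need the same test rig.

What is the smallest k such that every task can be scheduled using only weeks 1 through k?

The precedence chain requires at least 2 distinct weeks.
Launch can't be placed before week 4, so the schedule must run through at least week 4.
4 works (last occupied week: week 4): for example Docs in week 2; Sync in week 3; Handover in week 1; Spec in week 1; Review in week 2; Launch in week 4; Plan in week 2.

4 weeks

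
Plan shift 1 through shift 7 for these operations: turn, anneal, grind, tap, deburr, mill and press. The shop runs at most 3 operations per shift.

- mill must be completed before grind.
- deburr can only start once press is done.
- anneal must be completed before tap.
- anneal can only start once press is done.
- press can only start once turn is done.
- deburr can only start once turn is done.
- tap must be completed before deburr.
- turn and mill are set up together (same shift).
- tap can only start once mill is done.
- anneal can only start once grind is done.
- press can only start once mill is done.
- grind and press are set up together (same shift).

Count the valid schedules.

Splitting on turn: it can be shift 1 (15), shift 2 (5), shift 3 (1). Listing each branch's schedules as (anneal, grind, tap, deburr, mill, press) by shift number:
turn=shift 1: (3,2,4,5,1,2) (3,2,4,6,1,2) (3,2,4,7,1,2) (3,2,5,6,1,2) (3,2,5,7,1,2) (3,2,6,7,1,2) (4,2,5,6,1,2) (4,2,5,7,1,2) (4,2,6,7,1,2) (4,3,5,6,1,3) (4,3,5,7,1,3) (4,3,6,7,1,3) (5,2,6,7,1,2) (5,3,6,7,1,3) (5,4,6,7,1,4) — 15.
turn=shift 2: (4,3,5,6,2,3) (4,3,5,7,2,3) (4,3,6,7,2,3) (5,3,6,7,2,3) (5,4,6,7,2,4) — 5.
turn=shift 3: (5,4,6,7,3,4) — 1.
Summing: 15 + 5 + 1 = 21.

21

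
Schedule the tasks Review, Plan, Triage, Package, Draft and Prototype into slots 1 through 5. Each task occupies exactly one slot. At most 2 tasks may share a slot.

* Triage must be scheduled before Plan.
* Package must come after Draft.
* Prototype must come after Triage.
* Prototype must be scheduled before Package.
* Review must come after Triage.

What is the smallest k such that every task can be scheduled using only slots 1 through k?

3

The precedence chain requires at least 3 distinct slots.
With at most 2 per slot and 6 tasks, at least 3 slots are needed.
3 works (last occupied slot: 3): for example Plan -> 3, Triage -> 1, Package -> 3, Draft -> 1, Prototype -> 2, Review -> 2.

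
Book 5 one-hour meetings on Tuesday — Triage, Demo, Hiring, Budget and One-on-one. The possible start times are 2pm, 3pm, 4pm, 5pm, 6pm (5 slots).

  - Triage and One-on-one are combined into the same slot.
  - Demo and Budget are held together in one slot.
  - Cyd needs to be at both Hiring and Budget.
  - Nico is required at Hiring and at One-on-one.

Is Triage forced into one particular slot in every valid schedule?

No

Triage can be 2pm (e.g. Hiring=3pm, Demo=2pm, Budget=2pm, One-on-one=2pm, Triage=2pm) or 3pm (e.g. Budget in 2pm, Triage in 3pm, Demo in 2pm, Hiring in 4pm, One-on-one in 3pm).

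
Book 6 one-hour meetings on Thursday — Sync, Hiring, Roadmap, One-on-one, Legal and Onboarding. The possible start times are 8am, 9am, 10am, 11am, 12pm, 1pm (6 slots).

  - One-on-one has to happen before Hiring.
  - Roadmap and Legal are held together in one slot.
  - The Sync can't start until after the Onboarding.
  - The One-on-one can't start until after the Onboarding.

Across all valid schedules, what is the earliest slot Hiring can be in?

Precedence pushes Hiring to at least 10am.
Hiring at 10am is achievable: Hiring=10am, One-on-one=9am, Sync=9am, Roadmap=8am, Legal=8am, Onboarding=8am.

10am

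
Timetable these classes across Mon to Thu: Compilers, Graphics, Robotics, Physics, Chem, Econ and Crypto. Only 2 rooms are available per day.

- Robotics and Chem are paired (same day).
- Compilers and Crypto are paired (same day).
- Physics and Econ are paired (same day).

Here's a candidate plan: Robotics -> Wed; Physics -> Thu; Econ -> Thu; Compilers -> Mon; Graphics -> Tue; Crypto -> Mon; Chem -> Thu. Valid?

Compilers and Crypto are paired (same day) — holds.
Only 2 rooms are available per day — violated.
Robotics and Chem are paired (same day) — violated.
Physics and Econ are paired (same day) — holds.

No. Robotics and Chem are paired (same day) is not satisfied.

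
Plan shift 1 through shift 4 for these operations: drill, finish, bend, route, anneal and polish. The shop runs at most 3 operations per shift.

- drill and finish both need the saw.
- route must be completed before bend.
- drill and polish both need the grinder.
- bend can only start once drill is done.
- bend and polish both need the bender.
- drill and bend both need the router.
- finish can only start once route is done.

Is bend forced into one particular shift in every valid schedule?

bend can be shift 2 (e.g. route -> shift 1; anneal -> shift 1; finish -> shift 2; bend -> shift 2; drill -> shift 1; polish -> shift 3) or shift 3 (e.g. bend -> shift 3; route -> shift 1; polish -> shift 2; anneal -> shift 1; finish -> shift 2; drill -> shift 1).

No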